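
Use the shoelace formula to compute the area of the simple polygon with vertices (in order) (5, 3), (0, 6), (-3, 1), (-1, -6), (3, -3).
Area = 56

Shoelace formula: Area = (1/2) |Σ_i (x_i · y_{i+1} − x_{i+1} · y_i)| (indices mod n). Compute each cross term:
  (5)(6) − (0)(3) = 30
  (0)(1) − (-3)(6) = 18
  (-3)(-6) − (-1)(1) = 19
  (-1)(-3) − (3)(-6) = 21
  (3)(3) − (5)(-3) = 24
Sum = 112, so (signed) Area = 112/2 = 56, |Area| = 56.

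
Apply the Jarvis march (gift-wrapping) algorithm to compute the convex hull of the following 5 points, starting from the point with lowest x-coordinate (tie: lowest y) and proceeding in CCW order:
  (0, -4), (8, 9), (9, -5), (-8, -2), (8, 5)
Hull (CCW) = [(-8, -2), (0, -4), (9, -5), (8, 9)]

Jarvis march: at each step, from the current hull vertex p, select the next vertex q as the point such that every other point lies strictly to the left of (or on) the directed line p → q. (Equivalently: for every other point r, the cross product (q − p) × (r − p) ≥ 0.)
Starting point (lowest x, tie lowest y): (-8, -2). Wrap until returning to start. Resulting hull: (-8, -2), (0, -4), (9, -5), (8, 9).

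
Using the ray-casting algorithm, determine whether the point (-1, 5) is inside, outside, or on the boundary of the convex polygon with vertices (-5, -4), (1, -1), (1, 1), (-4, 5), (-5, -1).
The point (-1, 5) lies strictly outside the polygon

Cast a horizontal ray to the right from the query point and count how many polygon edges it crosses (each edge strictly once or zero times, handled with the usual half-open convention). 
Parity of crossings → even ⇒ outside.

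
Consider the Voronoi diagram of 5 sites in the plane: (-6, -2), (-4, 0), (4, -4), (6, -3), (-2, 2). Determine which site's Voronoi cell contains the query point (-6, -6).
Nearest site = (-6, -2)

The Voronoi cell of site s contains exactly those query points closer to s than to any other site. Compute squared distances from q = (-6, -6) to each site:
  (-6 − -6)² + (-2 − -6)² = 16
  (-4 − -6)² + (0 − -6)² = 40
  (-2 − -6)² + (2 − -6)² = 80
  (4 − -6)² + (-4 − -6)² = 104
  (6 − -6)² + (-3 − -6)² = 153
Minimum is attained by (-6, -2), so q lies in its Voronoi cell.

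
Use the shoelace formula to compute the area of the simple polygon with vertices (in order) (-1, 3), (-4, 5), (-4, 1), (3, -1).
Area = 16

Shoelace formula: Area = (1/2) |Σ_i (x_i · y_{i+1} − x_{i+1} · y_i)| (indices mod n). Compute each cross term:
  (-1)(5) − (-4)(3) = 7
  (-4)(1) − (-4)(5) = 16
  (-4)(-1) − (3)(1) = 1
  (3)(3) − (-1)(-1) = 8
Sum = 32, so (signed) Area = 32/2 = 16, |Area| = 16.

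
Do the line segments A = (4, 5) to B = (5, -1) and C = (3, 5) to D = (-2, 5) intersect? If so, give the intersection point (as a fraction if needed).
No (intersection of containing lines falls outside at least one segment)

Parametrize and solve: t = 0, s = -1/5. At least one of these is outside [0, 1], so the segments do not intersect.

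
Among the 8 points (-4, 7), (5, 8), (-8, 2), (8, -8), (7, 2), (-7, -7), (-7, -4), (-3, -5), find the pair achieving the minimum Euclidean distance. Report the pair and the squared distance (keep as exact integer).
Pair = ((-7, -7), (-7, -4)); squared distance = 9

Compute all C(8, 2) = 28 pairwise squared distances (x_i − x_j)² + (y_i − y_j)². The minimum is 9, attained by the pair ((-7, -7), (-7, -4)).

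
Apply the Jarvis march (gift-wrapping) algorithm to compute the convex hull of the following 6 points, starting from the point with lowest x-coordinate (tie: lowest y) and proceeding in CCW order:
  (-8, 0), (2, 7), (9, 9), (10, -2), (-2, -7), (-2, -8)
Hull (CCW) = [(-8, 0), (-2, -8), (10, -2), (9, 9), (2, 7)]

Jarvis march: at each step, from the current hull vertex p, select the next vertex q as the point such that every other point lies strictly to the left of (or on) the directed line p → q. (Equivalently: for every other point r, the cross product (q − p) × (r − p) ≥ 0.)
Starting point (lowest x, tie lowest y): (-8, 0). Wrap until returning to start. Resulting hull: (-8, 0), (-2, -8), (10, -2), (9, 9), (2, 7).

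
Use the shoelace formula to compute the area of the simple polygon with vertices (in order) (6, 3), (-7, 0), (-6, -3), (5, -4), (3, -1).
Area = 103/2

Shoelace formula: Area = (1/2) |Σ_i (x_i · y_{i+1} − x_{i+1} · y_i)| (indices mod n). Compute each cross term:
  (6)(0) − (-7)(3) = 21
  (-7)(-3) − (-6)(0) = 21
  (-6)(-4) − (5)(-3) = 39
  (5)(-1) − (3)(-4) = 7
  (3)(3) − (6)(-1) = 15
Sum = 103, so (signed) Area = 103/2 = 103/2, |Area| = 103/2.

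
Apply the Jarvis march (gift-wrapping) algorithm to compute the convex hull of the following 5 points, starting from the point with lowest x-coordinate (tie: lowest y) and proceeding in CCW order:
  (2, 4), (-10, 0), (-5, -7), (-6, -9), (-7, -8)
Hull (CCW) = [(-10, 0), (-7, -8), (-6, -9), (2, 4)]

Jarvis march: at each step, from the current hull vertex p, select the next vertex q as the point such that every other point lies strictly to the left of (or on) the directed line p → q. (Equivalently: for every other point r, the cross product (q − p) × (r − p) ≥ 0.)
Starting point (lowest x, tie lowest y): (-10, 0). Wrap until returning to start. Resulting hull: (-10, 0), (-7, -8), (-6, -9), (2, 4).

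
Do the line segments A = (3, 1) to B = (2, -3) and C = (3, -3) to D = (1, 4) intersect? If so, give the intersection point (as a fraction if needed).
Yes; intersection at (37/15, -17/15) (t = 8/15 on AB, s = 4/15 on CD)

Parametrize AB as A + t(B − A) = (3 + -1 t, 1 + -4 t) and CD as C + s(D − C) = (3 + -2 s, -3 + 7 s). Solve the linear system for (t, s). Determinant = 15 ≠ 0, so a unique intersection of the containing lines exists. Solution: t = 8/15, s = 4/15 — both in [0, 1], so the segments cross. Intersection point: (37/15, -17/15).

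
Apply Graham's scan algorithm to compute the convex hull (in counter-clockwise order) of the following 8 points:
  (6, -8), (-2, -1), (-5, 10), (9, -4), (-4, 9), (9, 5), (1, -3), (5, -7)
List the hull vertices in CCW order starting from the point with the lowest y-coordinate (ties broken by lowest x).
Hull (CCW) = [(6, -8), (9, -4), (9, 5), (-5, 10), (-2, -1)]

Graham scan procedure:
  1. Find the pivot p₀ = point with lowest y (tie → lowest x): (6, -8).
  2. Sort the remaining points by polar angle around p₀.
  3. Walk through sorted points, maintaining a stack; pop the top while the last three entries make a non-left turn (cross product ≤ 0).
  4. Final stack is the convex hull in CCW order: (6, -8), (9, -4), (9, 5), (-5, 10), (-2, -1).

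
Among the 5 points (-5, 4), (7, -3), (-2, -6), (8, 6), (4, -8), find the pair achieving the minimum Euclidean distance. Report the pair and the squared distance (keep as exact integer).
Pair = ((7, -3), (4, -8)); squared distance = 34

Compute all C(5, 2) = 10 pairwise squared distances (x_i − x_j)² + (y_i − y_j)². The minimum is 34, attained by the pair ((7, -3), (4, -8)).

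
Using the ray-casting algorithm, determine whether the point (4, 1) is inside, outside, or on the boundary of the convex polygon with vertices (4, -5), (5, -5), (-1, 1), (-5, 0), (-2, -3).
The point (4, 1) lies strictly outside the polygon

Cast a horizontal ray to the right from the query point and count how many polygon edges it crosses (each edge strictly once or zero times, handled with the usual half-open convention). 
Parity of crossings → even ⇒ outside.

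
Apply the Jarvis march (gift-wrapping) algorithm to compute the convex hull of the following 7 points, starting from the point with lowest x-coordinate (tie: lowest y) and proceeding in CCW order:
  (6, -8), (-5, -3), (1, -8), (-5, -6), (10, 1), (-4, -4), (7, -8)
Hull (CCW) = [(-5, -6), (1, -8), (7, -8), (10, 1), (-5, -3)]

Jarvis march: at each step, from the current hull vertex p, select the next vertex q as the point such that every other point lies strictly to the left of (or on) the directed line p → q. (Equivalently: for every other point r, the cross product (q − p) × (r − p) ≥ 0.)
Starting point (lowest x, tie lowest y): (-5, -6). Wrap until returning to start. Resulting hull: (-5, -6), (1, -8), (7, -8), (10, 1), (-5, -3).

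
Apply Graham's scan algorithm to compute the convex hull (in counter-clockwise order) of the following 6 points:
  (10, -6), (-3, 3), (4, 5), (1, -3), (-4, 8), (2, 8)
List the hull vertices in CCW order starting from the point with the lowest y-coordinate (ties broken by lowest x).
Hull (CCW) = [(10, -6), (4, 5), (2, 8), (-4, 8), (-3, 3), (1, -3)]

Graham scan procedure:
  1. Find the pivot p₀ = point with lowest y (tie → lowest x): (10, -6).
  2. Sort the remaining points by polar angle around p₀.
  3. Walk through sorted points, maintaining a stack; pop the top while the last three entries make a non-left turn (cross product ≤ 0).
  4. Final stack is the convex hull in CCW order: (10, -6), (4, 5), (2, 8), (-4, 8), (-3, 3), (1, -3).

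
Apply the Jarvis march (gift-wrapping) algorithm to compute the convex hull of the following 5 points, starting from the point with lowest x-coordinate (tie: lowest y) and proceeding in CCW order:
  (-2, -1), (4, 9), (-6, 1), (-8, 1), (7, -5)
Hull (CCW) = [(-8, 1), (7, -5), (4, 9)]

Jarvis march: at each step, from the current hull vertex p, select the next vertex q as the point such that every other point lies strictly to the left of (or on) the directed line p → q. (Equivalently: for every other point r, the cross product (q − p) × (r − p) ≥ 0.)
Starting point (lowest x, tie lowest y): (-8, 1). Wrap until returning to start. Resulting hull: (-8, 1), (7, -5), (4, 9).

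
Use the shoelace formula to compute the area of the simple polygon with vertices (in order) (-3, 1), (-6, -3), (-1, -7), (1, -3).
Area = 28

Shoelace formula: Area = (1/2) |Σ_i (x_i · y_{i+1} − x_{i+1} · y_i)| (indices mod n). Compute each cross term:
  (-3)(-3) − (-6)(1) = 15
  (-6)(-7) − (-1)(-3) = 39
  (-1)(-3) − (1)(-7) = 10
  (1)(1) − (-3)(-3) = -8
Sum = 56, so (signed) Area = 56/2 = 28, |Area| = 28.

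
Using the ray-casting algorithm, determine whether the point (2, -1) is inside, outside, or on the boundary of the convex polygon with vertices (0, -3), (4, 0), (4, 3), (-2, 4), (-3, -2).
The point (2, -1) lies strictly inside the polygon

Cast a horizontal ray to the right from the query point and count how many polygon edges it crosses (each edge strictly once or zero times, handled with the usual half-open convention). 
Parity of crossings → odd ⇒ inside.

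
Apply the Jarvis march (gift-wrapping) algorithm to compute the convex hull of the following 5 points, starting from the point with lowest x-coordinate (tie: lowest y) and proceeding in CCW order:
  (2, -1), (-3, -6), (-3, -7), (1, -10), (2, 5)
Hull (CCW) = [(-3, -7), (1, -10), (2, -1), (2, 5), (-3, -6)]

Jarvis march: at each step, from the current hull vertex p, select the next vertex q as the point such that every other point lies strictly to the left of (or on) the directed line p → q. (Equivalently: for every other point r, the cross product (q − p) × (r − p) ≥ 0.)
Starting point (lowest x, tie lowest y): (-3, -7). Wrap until returning to start. Resulting hull: (-3, -7), (1, -10), (2, -1), (2, 5), (-3, -6).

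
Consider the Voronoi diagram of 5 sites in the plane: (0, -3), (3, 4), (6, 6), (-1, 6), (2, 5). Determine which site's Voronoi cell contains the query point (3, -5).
Nearest site = (0, -3)

The Voronoi cell of site s contains exactly those query points closer to s than to any other site. Compute squared distances from q = (3, -5) to each site:
  (0 − 3)² + (-3 − -5)² = 13
  (3 − 3)² + (4 − -5)² = 81
  (2 − 3)² + (5 − -5)² = 101
  (6 − 3)² + (6 − -5)² = 130
  (-1 − 3)² + (6 − -5)² = 137
Minimum is attained by (0, -3), so q lies in its Voronoi cell.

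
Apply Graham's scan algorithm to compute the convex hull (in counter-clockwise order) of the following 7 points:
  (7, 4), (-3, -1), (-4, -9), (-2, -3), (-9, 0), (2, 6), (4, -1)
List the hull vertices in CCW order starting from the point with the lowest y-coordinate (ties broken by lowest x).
Hull (CCW) = [(-4, -9), (4, -1), (7, 4), (2, 6), (-9, 0)]

Graham scan procedure:
  1. Find the pivot p₀ = point with lowest y (tie → lowest x): (-4, -9).
  2. Sort the remaining points by polar angle around p₀.
  3. Walk through sorted points, maintaining a stack; pop the top while the last three entries make a non-left turn (cross product ≤ 0).
  4. Final stack is the convex hull in CCW order: (-4, -9), (4, -1), (7, 4), (2, 6), (-9, 0).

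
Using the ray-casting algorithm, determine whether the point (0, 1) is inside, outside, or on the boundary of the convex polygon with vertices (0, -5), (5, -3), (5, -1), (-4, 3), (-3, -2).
The point (0, 1) lies strictly inside the polygon

Cast a horizontal ray to the right from the query point and count how many polygon edges it crosses (each edge strictly once or zero times, handled with the usual half-open convention). 
Parity of crossings → odd ⇒ inside.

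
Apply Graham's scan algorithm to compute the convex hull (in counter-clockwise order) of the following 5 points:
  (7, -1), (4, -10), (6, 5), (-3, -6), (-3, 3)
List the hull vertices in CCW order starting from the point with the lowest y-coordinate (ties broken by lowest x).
Hull (CCW) = [(4, -10), (7, -1), (6, 5), (-3, 3), (-3, -6)]

Graham scan procedure:
  1. Find the pivot p₀ = point with lowest y (tie → lowest x): (4, -10).
  2. Sort the remaining points by polar angle around p₀.
  3. Walk through sorted points, maintaining a stack; pop the top while the last three entries make a non-left turn (cross product ≤ 0).
  4. Final stack is the convex hull in CCW order: (4, -10), (7, -1), (6, 5), (-3, 3), (-3, -6).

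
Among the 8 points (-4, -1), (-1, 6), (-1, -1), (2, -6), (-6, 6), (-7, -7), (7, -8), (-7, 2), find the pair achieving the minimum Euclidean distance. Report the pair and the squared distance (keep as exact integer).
Pair = ((-4, -1), (-1, -1)); squared distance = 9

Compute all C(8, 2) = 28 pairwise squared distances (x_i − x_j)² + (y_i − y_j)². The minimum is 9, attained by the pair ((-4, -1), (-1, -1)).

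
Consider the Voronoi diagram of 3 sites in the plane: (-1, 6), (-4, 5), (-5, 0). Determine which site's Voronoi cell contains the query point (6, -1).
Nearest site = (-1, 6)

The Voronoi cell of site s contains exactly those query points closer to s than to any other site. Compute squared distances from q = (6, -1) to each site:
  (-1 − 6)² + (6 − -1)² = 98
  (-5 − 6)² + (0 − -1)² = 122
  (-4 − 6)² + (5 − -1)² = 136
Minimum is attained by (-1, 6), so q lies in its Voronoi cell.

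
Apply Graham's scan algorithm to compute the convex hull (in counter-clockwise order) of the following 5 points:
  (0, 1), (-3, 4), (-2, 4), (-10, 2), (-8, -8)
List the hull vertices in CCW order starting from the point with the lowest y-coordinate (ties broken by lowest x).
Hull (CCW) = [(-8, -8), (0, 1), (-2, 4), (-3, 4), (-10, 2)]

Graham scan procedure:
  1. Find the pivot p₀ = point with lowest y (tie → lowest x): (-8, -8).
  2. Sort the remaining points by polar angle around p₀.
  3. Walk through sorted points, maintaining a stack; pop the top while the last three entries make a non-left turn (cross product ≤ 0).
  4. Final stack is the convex hull in CCW order: (-8, -8), (0, 1), (-2, 4), (-3, 4), (-10, 2).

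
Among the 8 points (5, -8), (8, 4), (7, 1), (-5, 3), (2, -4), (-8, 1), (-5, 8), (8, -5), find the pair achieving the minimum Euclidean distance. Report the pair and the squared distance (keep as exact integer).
Pair = ((8, 4), (7, 1)); squared distance = 10

Compute all C(8, 2) = 28 pairwise squared distances (x_i − x_j)² + (y_i − y_j)². The minimum is 10, attained by the pair ((8, 4), (7, 1)).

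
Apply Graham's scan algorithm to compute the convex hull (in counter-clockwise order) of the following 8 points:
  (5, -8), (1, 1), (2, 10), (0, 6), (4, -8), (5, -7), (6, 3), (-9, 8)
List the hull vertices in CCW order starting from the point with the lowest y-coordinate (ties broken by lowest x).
Hull (CCW) = [(4, -8), (5, -8), (6, 3), (2, 10), (-9, 8)]

Graham scan procedure:
  1. Find the pivot p₀ = point with lowest y (tie → lowest x): (4, -8).
  2. Sort the remaining points by polar angle around p₀.
  3. Walk through sorted points, maintaining a stack; pop the top while the last three entries make a non-left turn (cross product ≤ 0).
  4. Final stack is the convex hull in CCW order: (4, -8), (5, -8), (6, 3), (2, 10), (-9, 8).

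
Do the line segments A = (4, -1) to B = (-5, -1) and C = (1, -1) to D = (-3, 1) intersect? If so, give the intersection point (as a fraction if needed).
Yes; intersection at (1, -1) (t = 1/3 on AB, s = 0 on CD)

Parametrize AB as A + t(B − A) = (4 + -9 t, -1 + 0 t) and CD as C + s(D − C) = (1 + -4 s, -1 + 2 s). Solve the linear system for (t, s). Determinant = 18 ≠ 0, so a unique intersection of the containing lines exists. Solution: t = 1/3, s = 0 — both in [0, 1], so the segments cross. Intersection point: (1, -1).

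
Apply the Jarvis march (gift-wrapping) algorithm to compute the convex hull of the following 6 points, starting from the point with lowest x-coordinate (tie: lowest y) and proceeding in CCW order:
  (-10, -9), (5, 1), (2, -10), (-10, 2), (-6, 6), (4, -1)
Hull (CCW) = [(-10, -9), (2, -10), (5, 1), (-6, 6), (-10, 2)]

Jarvis march: at each step, from the current hull vertex p, select the next vertex q as the point such that every other point lies strictly to the left of (or on) the directed line p → q. (Equivalently: for every other point r, the cross product (q − p) × (r − p) ≥ 0.)
Starting point (lowest x, tie lowest y): (-10, -9). Wrap until returning to start. Resulting hull: (-10, -9), (2, -10), (5, 1), (-6, 6), (-10, 2).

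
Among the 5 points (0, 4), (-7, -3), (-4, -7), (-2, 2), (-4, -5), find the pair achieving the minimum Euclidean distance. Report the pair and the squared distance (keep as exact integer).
Pair = ((-4, -7), (-4, -5)); squared distance = 4

Compute all C(5, 2) = 10 pairwise squared distances (x_i − x_j)² + (y_i − y_j)². The minimum is 4, attained by the pair ((-4, -7), (-4, -5)).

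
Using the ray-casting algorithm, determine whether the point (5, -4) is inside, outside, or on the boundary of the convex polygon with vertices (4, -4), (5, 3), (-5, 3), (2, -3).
The point (5, -4) lies strictly outside the polygon

Cast a horizontal ray to the right from the query point and count how many polygon edges it crosses (each edge strictly once or zero times, handled with the usual half-open convention). 
Parity of crossings → even ⇒ outside.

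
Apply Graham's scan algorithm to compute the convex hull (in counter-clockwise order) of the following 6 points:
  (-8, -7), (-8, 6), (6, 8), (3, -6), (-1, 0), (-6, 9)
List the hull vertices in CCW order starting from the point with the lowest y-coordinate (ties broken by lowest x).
Hull (CCW) = [(-8, -7), (3, -6), (6, 8), (-6, 9), (-8, 6)]

Graham scan procedure:
  1. Find the pivot p₀ = point with lowest y (tie → lowest x): (-8, -7).
  2. Sort the remaining points by polar angle around p₀.
  3. Walk through sorted points, maintaining a stack; pop the top while the last three entries make a non-left turn (cross product ≤ 0).
  4. Final stack is the convex hull in CCW order: (-8, -7), (3, -6), (6, 8), (-6, 9), (-8, 6).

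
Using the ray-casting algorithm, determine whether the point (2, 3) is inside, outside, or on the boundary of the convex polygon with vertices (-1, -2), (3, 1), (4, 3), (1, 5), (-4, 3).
The point (2, 3) lies strictly inside the polygon

Cast a horizontal ray to the right from the query point and count how many polygon edges it crosses (each edge strictly once or zero times, handled with the usual half-open convention). 
Parity of crossings → odd ⇒ inside.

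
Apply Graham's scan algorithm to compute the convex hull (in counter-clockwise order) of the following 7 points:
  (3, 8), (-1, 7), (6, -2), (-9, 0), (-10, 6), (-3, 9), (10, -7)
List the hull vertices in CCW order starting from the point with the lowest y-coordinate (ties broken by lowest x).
Hull (CCW) = [(10, -7), (3, 8), (-3, 9), (-10, 6), (-9, 0)]

Graham scan procedure:
  1. Find the pivot p₀ = point with lowest y (tie → lowest x): (10, -7).
  2. Sort the remaining points by polar angle around p₀.
  3. Walk through sorted points, maintaining a stack; pop the top while the last three entries make a non-left turn (cross product ≤ 0).
  4. Final stack is the convex hull in CCW order: (10, -7), (3, 8), (-3, 9), (-10, 6), (-9, 0).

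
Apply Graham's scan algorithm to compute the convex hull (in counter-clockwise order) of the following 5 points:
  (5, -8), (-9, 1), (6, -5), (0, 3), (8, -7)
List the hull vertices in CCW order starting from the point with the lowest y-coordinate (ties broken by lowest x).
Hull (CCW) = [(5, -8), (8, -7), (0, 3), (-9, 1)]

Graham scan procedure:
  1. Find the pivot p₀ = point with lowest y (tie → lowest x): (5, -8).
  2. Sort the remaining points by polar angle around p₀.
  3. Walk through sorted points, maintaining a stack; pop the top while the last three entries make a non-left turn (cross product ≤ 0).
  4. Final stack is the convex hull in CCW order: (5, -8), (8, -7), (0, 3), (-9, 1).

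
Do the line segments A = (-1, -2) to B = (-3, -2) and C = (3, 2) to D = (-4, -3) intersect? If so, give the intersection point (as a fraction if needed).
Yes; intersection at (-13/5, -2) (t = 4/5 on AB, s = 4/5 on CD)

Parametrize AB as A + t(B − A) = (-1 + -2 t, -2 + 0 t) and CD as C + s(D − C) = (3 + -7 s, 2 + -5 s). Solve the linear system for (t, s). Determinant = -10 ≠ 0, so a unique intersection of the containing lines exists. Solution: t = 4/5, s = 4/5 — both in [0, 1], so the segments cross. Intersection point: (-13/5, -2).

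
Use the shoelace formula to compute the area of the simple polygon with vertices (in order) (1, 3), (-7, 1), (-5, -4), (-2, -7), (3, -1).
Area = 115/2

Shoelace formula: Area = (1/2) |Σ_i (x_i · y_{i+1} − x_{i+1} · y_i)| (indices mod n). Compute each cross term:
  (1)(1) − (-7)(3) = 22
  (-7)(-4) − (-5)(1) = 33
  (-5)(-7) − (-2)(-4) = 27
  (-2)(-1) − (3)(-7) = 23
  (3)(3) − (1)(-1) = 10
Sum = 115, so (signed) Area = 115/2 = 115/2, |Area| = 115/2.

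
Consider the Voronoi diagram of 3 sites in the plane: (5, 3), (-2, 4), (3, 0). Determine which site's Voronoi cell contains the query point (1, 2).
Nearest site = (3, 0)

The Voronoi cell of site s contains exactly those query points closer to s than to any other site. Compute squared distances from q = (1, 2) to each site:
  (3 − 1)² + (0 − 2)² = 8
  (-2 − 1)² + (4 − 2)² = 13
  (5 − 1)² + (3 − 2)² = 17
Minimum is attained by (3, 0), so q lies in its Voronoi cell.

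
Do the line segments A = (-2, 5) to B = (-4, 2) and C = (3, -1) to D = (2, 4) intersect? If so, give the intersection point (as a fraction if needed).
No (intersection of containing lines falls outside at least one segment)

Parametrize and solve: t = -19/13, s = 27/13. At least one of these is outside [0, 1], so the segments do not intersect.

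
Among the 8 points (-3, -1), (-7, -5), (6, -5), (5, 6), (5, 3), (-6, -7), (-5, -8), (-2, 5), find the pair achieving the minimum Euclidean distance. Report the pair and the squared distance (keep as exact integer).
Pair = ((-6, -7), (-5, -8)); squared distance = 2

Compute all C(8, 2) = 28 pairwise squared distances (x_i − x_j)² + (y_i − y_j)². The minimum is 2, attained by the pair ((-6, -7), (-5, -8)).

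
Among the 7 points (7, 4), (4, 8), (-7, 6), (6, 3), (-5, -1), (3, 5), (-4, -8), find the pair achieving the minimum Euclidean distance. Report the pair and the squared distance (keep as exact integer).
Pair = ((7, 4), (6, 3)); squared distance = 2

Compute all C(7, 2) = 21 pairwise squared distances (x_i − x_j)² + (y_i − y_j)². The minimum is 2, attained by the pair ((7, 4), (6, 3)).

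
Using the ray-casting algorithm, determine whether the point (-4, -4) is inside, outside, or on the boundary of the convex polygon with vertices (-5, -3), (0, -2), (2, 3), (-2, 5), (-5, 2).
The point (-4, -4) lies strictly outside the polygon

Cast a horizontal ray to the right from the query point and count how many polygon edges it crosses (each edge strictly once or zero times, handled with the usual half-open convention). 
Parity of crossings → even ⇒ outside.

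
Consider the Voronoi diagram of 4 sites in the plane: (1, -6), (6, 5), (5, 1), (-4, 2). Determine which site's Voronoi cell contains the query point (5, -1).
Nearest site = (5, 1)

The Voronoi cell of site s contains exactly those query points closer to s than to any other site. Compute squared distances from q = (5, -1) to each site:
  (5 − 5)² + (1 − -1)² = 4
  (6 − 5)² + (5 − -1)² = 37
  (1 − 5)² + (-6 − -1)² = 41
  (-4 − 5)² + (2 − -1)² = 90
Minimum is attained by (5, 1), so q lies in its Voronoi cell.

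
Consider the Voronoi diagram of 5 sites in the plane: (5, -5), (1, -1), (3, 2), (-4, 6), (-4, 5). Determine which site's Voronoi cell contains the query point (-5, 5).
Nearest site = (-4, 5)

The Voronoi cell of site s contains exactly those query points closer to s than to any other site. Compute squared distances from q = (-5, 5) to each site:
  (-4 − -5)² + (5 − 5)² = 1
  (-4 − -5)² + (6 − 5)² = 2
  (1 − -5)² + (-1 − 5)² = 72
  (3 − -5)² + (2 − 5)² = 73
  (5 − -5)² + (-5 − 5)² = 200
Minimum is attained by (-4, 5), so q lies in its Voronoi cell.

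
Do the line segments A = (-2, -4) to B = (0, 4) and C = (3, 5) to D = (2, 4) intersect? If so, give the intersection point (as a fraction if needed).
No (intersection of containing lines falls outside at least one segment)

Parametrize and solve: t = 2/3, s = 11/3. At least one of these is outside [0, 1], so the segments do not intersect.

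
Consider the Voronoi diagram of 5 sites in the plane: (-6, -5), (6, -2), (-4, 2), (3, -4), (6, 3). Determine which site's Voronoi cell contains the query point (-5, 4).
Nearest site = (-4, 2)

The Voronoi cell of site s contains exactly those query points closer to s than to any other site. Compute squared distances from q = (-5, 4) to each site:
  (-4 − -5)² + (2 − 4)² = 5
  (-6 − -5)² + (-5 − 4)² = 82
  (6 − -5)² + (3 − 4)² = 122
  (3 − -5)² + (-4 − 4)² = 128
  (6 − -5)² + (-2 − 4)² = 157
Minimum is attained by (-4, 2), so q lies in its Voronoi cell.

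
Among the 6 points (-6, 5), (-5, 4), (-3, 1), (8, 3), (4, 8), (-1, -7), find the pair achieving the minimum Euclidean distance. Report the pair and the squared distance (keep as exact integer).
Pair = ((-6, 5), (-5, 4)); squared distance = 2

Compute all C(6, 2) = 15 pairwise squared distances (x_i − x_j)² + (y_i − y_j)². The minimum is 2, attained by the pair ((-6, 5), (-5, 4)).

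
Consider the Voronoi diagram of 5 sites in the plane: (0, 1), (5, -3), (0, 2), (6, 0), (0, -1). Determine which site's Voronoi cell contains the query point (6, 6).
Nearest site = (6, 0)

The Voronoi cell of site s contains exactly those query points closer to s than to any other site. Compute squared distances from q = (6, 6) to each site:
  (6 − 6)² + (0 − 6)² = 36
  (0 − 6)² + (2 − 6)² = 52
  (0 − 6)² + (1 − 6)² = 61
  (5 − 6)² + (-3 − 6)² = 82
  (0 − 6)² + (-1 − 6)² = 85
Minimum is attained by (6, 0), so q lies in its Voronoi cell.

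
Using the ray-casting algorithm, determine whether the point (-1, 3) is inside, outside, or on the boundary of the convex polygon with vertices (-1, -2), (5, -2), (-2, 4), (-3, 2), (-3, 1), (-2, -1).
The point (-1, 3) lies strictly inside the polygon

Cast a horizontal ray to the right from the query point and count how many polygon edges it crosses (each edge strictly once or zero times, handled with the usual half-open convention). 
Parity of crossings → odd ⇒ inside.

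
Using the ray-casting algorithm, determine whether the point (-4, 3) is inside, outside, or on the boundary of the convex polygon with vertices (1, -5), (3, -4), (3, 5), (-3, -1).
The point (-4, 3) lies strictly outside the polygon

Cast a horizontal ray to the right from the query point and count how many polygon edges it crosses (each edge strictly once or zero times, handled with the usual half-open convention). 
Parity of crossings → even ⇒ outside.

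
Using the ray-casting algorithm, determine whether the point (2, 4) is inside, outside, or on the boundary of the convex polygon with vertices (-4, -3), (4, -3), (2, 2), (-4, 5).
The point (2, 4) lies strictly outside the polygon

Cast a horizontal ray to the right from the query point and count how many polygon edges it crosses (each edge strictly once or zero times, handled with the usual half-open convention). 
Parity of crossings → even ⇒ outside.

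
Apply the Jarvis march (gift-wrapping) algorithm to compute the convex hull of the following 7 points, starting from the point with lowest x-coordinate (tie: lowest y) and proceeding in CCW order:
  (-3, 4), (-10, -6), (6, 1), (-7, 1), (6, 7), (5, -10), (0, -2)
Hull (CCW) = [(-10, -6), (5, -10), (6, 1), (6, 7), (-3, 4), (-7, 1)]

Jarvis march: at each step, from the current hull vertex p, select the next vertex q as the point such that every other point lies strictly to the left of (or on) the directed line p → q. (Equivalently: for every other point r, the cross product (q − p) × (r − p) ≥ 0.)
Starting point (lowest x, tie lowest y): (-10, -6). Wrap until returning to start. Resulting hull: (-10, -6), (5, -10), (6, 1), (6, 7), (-3, 4), (-7, 1).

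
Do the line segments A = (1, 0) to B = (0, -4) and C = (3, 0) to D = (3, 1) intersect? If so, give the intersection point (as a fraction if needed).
No (intersection of containing lines falls outside at least one segment)

Parametrize and solve: t = -2, s = 8. At least one of these is outside [0, 1], so the segments do not intersect.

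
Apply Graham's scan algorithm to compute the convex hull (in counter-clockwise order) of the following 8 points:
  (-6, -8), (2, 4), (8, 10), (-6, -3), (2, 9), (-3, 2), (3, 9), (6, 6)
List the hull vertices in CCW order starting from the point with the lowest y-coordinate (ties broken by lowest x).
Hull (CCW) = [(-6, -8), (6, 6), (8, 10), (2, 9), (-3, 2), (-6, -3)]

Graham scan procedure:
  1. Find the pivot p₀ = point with lowest y (tie → lowest x): (-6, -8).
  2. Sort the remaining points by polar angle around p₀.
  3. Walk through sorted points, maintaining a stack; pop the top while the last three entries make a non-left turn (cross product ≤ 0).
  4. Final stack is the convex hull in CCW order: (-6, -8), (6, 6), (8, 10), (2, 9), (-3, 2), (-6, -3).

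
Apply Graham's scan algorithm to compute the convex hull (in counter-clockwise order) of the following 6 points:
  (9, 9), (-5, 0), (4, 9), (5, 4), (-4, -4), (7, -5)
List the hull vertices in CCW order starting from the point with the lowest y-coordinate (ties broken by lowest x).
Hull (CCW) = [(7, -5), (9, 9), (4, 9), (-5, 0), (-4, -4)]

Graham scan procedure:
  1. Find the pivot p₀ = point with lowest y (tie → lowest x): (7, -5).
  2. Sort the remaining points by polar angle around p₀.
  3. Walk through sorted points, maintaining a stack; pop the top while the last three entries make a non-left turn (cross product ≤ 0).
  4. Final stack is the convex hull in CCW order: (7, -5), (9, 9), (4, 9), (-5, 0), (-4, -4).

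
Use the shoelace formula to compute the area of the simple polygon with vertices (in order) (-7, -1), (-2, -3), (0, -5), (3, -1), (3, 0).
Area = 22

Shoelace formula: Area = (1/2) |Σ_i (x_i · y_{i+1} − x_{i+1} · y_i)| (indices mod n). Compute each cross term:
  (-7)(-3) − (-2)(-1) = 19
  (-2)(-5) − (0)(-3) = 10
  (0)(-1) − (3)(-5) = 15
  (3)(0) − (3)(-1) = 3
  (3)(-1) − (-7)(0) = -3
Sum = 44, so (signed) Area = 44/2 = 22, |Area| = 22.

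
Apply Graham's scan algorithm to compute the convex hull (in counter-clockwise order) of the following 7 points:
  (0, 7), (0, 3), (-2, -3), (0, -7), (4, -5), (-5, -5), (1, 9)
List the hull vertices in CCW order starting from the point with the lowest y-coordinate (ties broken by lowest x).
Hull (CCW) = [(0, -7), (4, -5), (1, 9), (0, 7), (-5, -5)]

Graham scan procedure:
  1. Find the pivot p₀ = point with lowest y (tie → lowest x): (0, -7).
  2. Sort the remaining points by polar angle around p₀.
  3. Walk through sorted points, maintaining a stack; pop the top while the last three entries make a non-left turn (cross product ≤ 0).
  4. Final stack is the convex hull in CCW order: (0, -7), (4, -5), (1, 9), (0, 7), (-5, -5).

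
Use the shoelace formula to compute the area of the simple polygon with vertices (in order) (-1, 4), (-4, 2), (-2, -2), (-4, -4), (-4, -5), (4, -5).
Area = 81/2

Shoelace formula: Area = (1/2) |Σ_i (x_i · y_{i+1} − x_{i+1} · y_i)| (indices mod n). Compute each cross term:
  (-1)(2) − (-4)(4) = 14
  (-4)(-2) − (-2)(2) = 12
  (-2)(-4) − (-4)(-2) = 0
  (-4)(-5) − (-4)(-4) = 4
  (-4)(-5) − (4)(-5) = 40
  (4)(4) − (-1)(-5) = 11
Sum = 81, so (signed) Area = 81/2 = 81/2, |Area| = 81/2.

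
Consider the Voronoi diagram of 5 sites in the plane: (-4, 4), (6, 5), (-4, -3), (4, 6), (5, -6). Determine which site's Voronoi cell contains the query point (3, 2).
Nearest site = (4, 6)

The Voronoi cell of site s contains exactly those query points closer to s than to any other site. Compute squared distances from q = (3, 2) to each site:
  (4 − 3)² + (6 − 2)² = 17
  (6 − 3)² + (5 − 2)² = 18
  (-4 − 3)² + (4 − 2)² = 53
  (5 − 3)² + (-6 − 2)² = 68
  (-4 − 3)² + (-3 − 2)² = 74
Minimum is attained by (4, 6), so q lies in its Voronoi cell.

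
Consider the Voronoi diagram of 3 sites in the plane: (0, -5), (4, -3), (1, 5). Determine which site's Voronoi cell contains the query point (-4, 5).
Nearest site = (1, 5)

The Voronoi cell of site s contains exactly those query points closer to s than to any other site. Compute squared distances from q = (-4, 5) to each site:
  (1 − -4)² + (5 − 5)² = 25
  (0 − -4)² + (-5 − 5)² = 116
  (4 − -4)² + (-3 − 5)² = 128
Minimum is attained by (1, 5), so q lies in its Voronoi cell.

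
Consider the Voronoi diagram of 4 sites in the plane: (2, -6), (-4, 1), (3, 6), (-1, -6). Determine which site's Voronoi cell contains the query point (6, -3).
Nearest site = (2, -6)

The Voronoi cell of site s contains exactly those query points closer to s than to any other site. Compute squared distances from q = (6, -3) to each site:
  (2 − 6)² + (-6 − -3)² = 25
  (-1 − 6)² + (-6 − -3)² = 58
  (3 − 6)² + (6 − -3)² = 90
  (-4 − 6)² + (1 − -3)² = 116
Minimum is attained by (2, -6), so q lies in its Voronoi cell.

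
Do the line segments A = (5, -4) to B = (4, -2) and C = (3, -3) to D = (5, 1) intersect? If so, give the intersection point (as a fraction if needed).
No (intersection of containing lines falls outside at least one segment)

Parametrize and solve: t = 5/4, s = 3/8. At least one of these is outside [0, 1], so the segments do not intersect.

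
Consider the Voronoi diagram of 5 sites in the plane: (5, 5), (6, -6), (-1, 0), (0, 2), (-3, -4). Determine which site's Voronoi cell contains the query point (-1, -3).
Nearest site = (-3, -4)

The Voronoi cell of site s contains exactly those query points closer to s than to any other site. Compute squared distances from q = (-1, -3) to each site:
  (-3 − -1)² + (-4 − -3)² = 5
  (-1 − -1)² + (0 − -3)² = 9
  (0 − -1)² + (2 − -3)² = 26
  (6 − -1)² + (-6 − -3)² = 58
  (5 − -1)² + (5 − -3)² = 100
Minimum is attained by (-3, -4), so q lies in its Voronoi cell.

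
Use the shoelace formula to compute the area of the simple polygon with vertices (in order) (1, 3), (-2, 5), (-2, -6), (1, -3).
Area = 51/2

Shoelace formula: Area = (1/2) |Σ_i (x_i · y_{i+1} − x_{i+1} · y_i)| (indices mod n). Compute each cross term:
  (1)(5) − (-2)(3) = 11
  (-2)(-6) − (-2)(5) = 22
  (-2)(-3) − (1)(-6) = 12
  (1)(3) − (1)(-3) = 6
Sum = 51, so (signed) Area = 51/2 = 51/2, |Area| = 51/2.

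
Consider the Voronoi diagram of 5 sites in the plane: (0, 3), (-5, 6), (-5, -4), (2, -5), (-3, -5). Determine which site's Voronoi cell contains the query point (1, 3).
Nearest site = (0, 3)

The Voronoi cell of site s contains exactly those query points closer to s than to any other site. Compute squared distances from q = (1, 3) to each site:
  (0 − 1)² + (3 − 3)² = 1
  (-5 − 1)² + (6 − 3)² = 45
  (2 − 1)² + (-5 − 3)² = 65
  (-3 − 1)² + (-5 − 3)² = 80
  (-5 − 1)² + (-4 − 3)² = 85
Minimum is attained by (0, 3), so q lies in its Voronoi cell.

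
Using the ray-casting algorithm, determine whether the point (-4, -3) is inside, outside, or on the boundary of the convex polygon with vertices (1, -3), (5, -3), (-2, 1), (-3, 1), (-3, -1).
The point (-4, -3) lies strictly outside the polygon

Cast a horizontal ray to the right from the query point and count how many polygon edges it crosses (each edge strictly once or zero times, handled with the usual half-open convention). 
Parity of crossings → even ⇒ outside.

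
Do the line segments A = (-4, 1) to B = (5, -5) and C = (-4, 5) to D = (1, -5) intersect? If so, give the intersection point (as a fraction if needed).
Yes; intersection at (-1, -1) (t = 1/3 on AB, s = 3/5 on CD)

Parametrize AB as A + t(B − A) = (-4 + 9 t, 1 + -6 t) and CD as C + s(D − C) = (-4 + 5 s, 5 + -10 s). Solve the linear system for (t, s). Determinant = 60 ≠ 0, so a unique intersection of the containing lines exists. Solution: t = 1/3, s = 3/5 — both in [0, 1], so the segments cross. Intersection point: (-1, -1).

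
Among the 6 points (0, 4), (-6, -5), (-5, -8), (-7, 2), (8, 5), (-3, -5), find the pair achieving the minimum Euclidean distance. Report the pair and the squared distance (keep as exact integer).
Pair = ((-6, -5), (-3, -5)); squared distance = 9

Compute all C(6, 2) = 15 pairwise squared distances (x_i − x_j)² + (y_i − y_j)². The minimum is 9, attained by the pair ((-6, -5), (-3, -5)).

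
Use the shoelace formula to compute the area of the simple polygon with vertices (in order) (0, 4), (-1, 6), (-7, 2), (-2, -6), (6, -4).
Area = 79

Shoelace formula: Area = (1/2) |Σ_i (x_i · y_{i+1} − x_{i+1} · y_i)| (indices mod n). Compute each cross term:
  (0)(6) − (-1)(4) = 4
  (-1)(2) − (-7)(6) = 40
  (-7)(-6) − (-2)(2) = 46
  (-2)(-4) − (6)(-6) = 44
  (6)(4) − (0)(-4) = 24
Sum = 158, so (signed) Area = 158/2 = 79, |Area| = 79.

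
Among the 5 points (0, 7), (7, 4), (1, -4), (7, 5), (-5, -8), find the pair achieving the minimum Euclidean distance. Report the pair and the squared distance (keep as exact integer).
Pair = ((7, 4), (7, 5)); squared distance = 1

Compute all C(5, 2) = 10 pairwise squared distances (x_i − x_j)² + (y_i − y_j)². The minimum is 1, attained by the pair ((7, 4), (7, 5)).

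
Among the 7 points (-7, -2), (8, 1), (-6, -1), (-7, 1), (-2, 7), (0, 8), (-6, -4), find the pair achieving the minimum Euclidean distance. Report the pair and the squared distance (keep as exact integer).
Pair = ((-7, -2), (-6, -1)); squared distance = 2

Compute all C(7, 2) = 21 pairwise squared distances (x_i − x_j)² + (y_i − y_j)². The minimum is 2, attained by the pair ((-7, -2), (-6, -1)).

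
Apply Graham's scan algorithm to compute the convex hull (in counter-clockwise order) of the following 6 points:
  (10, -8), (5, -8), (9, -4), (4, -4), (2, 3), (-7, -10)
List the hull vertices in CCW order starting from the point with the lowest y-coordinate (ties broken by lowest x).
Hull (CCW) = [(-7, -10), (10, -8), (9, -4), (2, 3)]

Graham scan procedure:
  1. Find the pivot p₀ = point with lowest y (tie → lowest x): (-7, -10).
  2. Sort the remaining points by polar angle around p₀.
  3. Walk through sorted points, maintaining a stack; pop the top while the last three entries make a non-left turn (cross product ≤ 0).
  4. Final stack is the convex hull in CCW order: (-7, -10), (10, -8), (9, -4), (2, 3).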